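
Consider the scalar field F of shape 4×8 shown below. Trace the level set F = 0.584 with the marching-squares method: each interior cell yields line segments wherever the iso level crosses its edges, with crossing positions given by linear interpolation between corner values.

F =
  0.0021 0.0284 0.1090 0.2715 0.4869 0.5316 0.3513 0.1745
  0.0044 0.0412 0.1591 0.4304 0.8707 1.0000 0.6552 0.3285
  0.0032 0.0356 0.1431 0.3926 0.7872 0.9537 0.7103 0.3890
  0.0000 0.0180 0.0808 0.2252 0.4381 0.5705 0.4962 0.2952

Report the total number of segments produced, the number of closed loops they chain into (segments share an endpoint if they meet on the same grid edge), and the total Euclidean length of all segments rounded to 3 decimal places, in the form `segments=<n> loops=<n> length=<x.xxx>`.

cell (0,3): code 0100 → (0.253,4.000)–(1.000,3.349)
cell (0,4): code 1100 → (0.112,5.000)–(0.253,4.000)
cell (0,5): code 1100 → (0.766,6.000)–(0.112,5.000)
cell (0,6): code 1000 → (1.000,6.218)–(0.766,6.000)
cell (1,3): code 0110 → (1.000,3.349)–(2.000,3.485)
cell (1,6): code 1001 → (2.000,6.393)–(1.000,6.218)
cell (2,3): code 0010 → (2.000,3.485)–(2.582,4.000)
cell (2,4): code 0011 → (2.582,4.000)–(2.965,5.000)
cell (2,5): code 0011 → (2.965,5.000)–(2.590,6.000)
cell (2,6): code 0001 → (2.590,6.000)–(2.000,6.393)
total: 10 segments, chained into 1 closed loop(s), length Σ = 9.164816

segments=10 loops=1 length=9.165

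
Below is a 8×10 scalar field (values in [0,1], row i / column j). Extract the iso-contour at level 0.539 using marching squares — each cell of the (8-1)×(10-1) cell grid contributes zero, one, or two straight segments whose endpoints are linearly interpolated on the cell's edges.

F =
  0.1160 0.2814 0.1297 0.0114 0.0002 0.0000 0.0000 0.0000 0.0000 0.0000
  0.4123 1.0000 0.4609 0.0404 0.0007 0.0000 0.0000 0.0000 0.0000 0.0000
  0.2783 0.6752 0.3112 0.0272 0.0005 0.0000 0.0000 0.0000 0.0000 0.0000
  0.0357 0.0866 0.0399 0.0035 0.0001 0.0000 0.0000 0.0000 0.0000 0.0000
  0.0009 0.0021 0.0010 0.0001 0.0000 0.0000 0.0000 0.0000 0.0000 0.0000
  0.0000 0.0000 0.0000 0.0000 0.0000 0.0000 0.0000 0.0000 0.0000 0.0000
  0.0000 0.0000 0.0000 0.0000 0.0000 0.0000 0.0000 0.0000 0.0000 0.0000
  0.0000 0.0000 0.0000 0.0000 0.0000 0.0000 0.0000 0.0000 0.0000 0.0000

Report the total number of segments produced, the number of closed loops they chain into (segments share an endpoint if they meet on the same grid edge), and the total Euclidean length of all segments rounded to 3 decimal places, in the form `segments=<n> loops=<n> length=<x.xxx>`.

cell (0,0): code 0100 → (0.358,1.000)–(1.000,0.216)
cell (0,1): code 1000 → (1.000,1.855)–(0.358,1.000)
cell (1,0): code 0110 → (1.000,0.216)–(2.000,0.657)
cell (1,1): code 1001 → (2.000,1.374)–(1.000,1.855)
cell (2,0): code 0010 → (2.000,0.657)–(2.231,1.000)
cell (2,1): code 0001 → (2.231,1.000)–(2.000,1.374)
total: 6 segments, chained into 1 closed loop(s), length Σ = 5.138864

segments=6 loops=1 length=5.139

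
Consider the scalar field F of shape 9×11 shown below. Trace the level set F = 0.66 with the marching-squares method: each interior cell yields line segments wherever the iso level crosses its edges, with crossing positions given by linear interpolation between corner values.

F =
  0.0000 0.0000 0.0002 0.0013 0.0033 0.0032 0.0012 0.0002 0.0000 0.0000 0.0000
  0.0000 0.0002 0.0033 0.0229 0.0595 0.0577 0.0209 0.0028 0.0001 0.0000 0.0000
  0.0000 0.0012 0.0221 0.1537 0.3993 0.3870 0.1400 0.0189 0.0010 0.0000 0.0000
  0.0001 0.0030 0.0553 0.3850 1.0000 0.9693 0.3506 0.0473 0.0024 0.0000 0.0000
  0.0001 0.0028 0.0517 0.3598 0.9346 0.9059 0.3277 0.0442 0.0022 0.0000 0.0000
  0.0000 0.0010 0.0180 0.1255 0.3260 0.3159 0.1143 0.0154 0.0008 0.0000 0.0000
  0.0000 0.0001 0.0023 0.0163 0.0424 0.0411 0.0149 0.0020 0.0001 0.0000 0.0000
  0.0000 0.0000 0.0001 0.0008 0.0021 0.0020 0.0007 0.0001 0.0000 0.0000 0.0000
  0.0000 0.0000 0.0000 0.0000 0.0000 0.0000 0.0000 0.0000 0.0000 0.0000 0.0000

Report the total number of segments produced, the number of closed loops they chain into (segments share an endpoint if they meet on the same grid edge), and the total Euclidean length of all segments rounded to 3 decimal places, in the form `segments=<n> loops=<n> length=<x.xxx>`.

cell (2,3): code 0100 → (2.434,4.000)–(3.000,3.447)
cell (2,4): code 1100 → (2.469,5.000)–(2.434,4.000)
cell (2,5): code 1000 → (3.000,5.500)–(2.469,5.000)
cell (3,3): code 0110 → (3.000,3.447)–(4.000,3.522)
cell (3,5): code 1001 → (4.000,5.425)–(3.000,5.500)
cell (4,3): code 0010 → (4.000,3.522)–(4.451,4.000)
cell (4,4): code 0011 → (4.451,4.000)–(4.417,5.000)
cell (4,5): code 0001 → (4.417,5.000)–(4.000,5.425)
total: 8 segments, chained into 1 closed loop(s), length Σ = 6.780006

segments=8 loops=1 length=6.780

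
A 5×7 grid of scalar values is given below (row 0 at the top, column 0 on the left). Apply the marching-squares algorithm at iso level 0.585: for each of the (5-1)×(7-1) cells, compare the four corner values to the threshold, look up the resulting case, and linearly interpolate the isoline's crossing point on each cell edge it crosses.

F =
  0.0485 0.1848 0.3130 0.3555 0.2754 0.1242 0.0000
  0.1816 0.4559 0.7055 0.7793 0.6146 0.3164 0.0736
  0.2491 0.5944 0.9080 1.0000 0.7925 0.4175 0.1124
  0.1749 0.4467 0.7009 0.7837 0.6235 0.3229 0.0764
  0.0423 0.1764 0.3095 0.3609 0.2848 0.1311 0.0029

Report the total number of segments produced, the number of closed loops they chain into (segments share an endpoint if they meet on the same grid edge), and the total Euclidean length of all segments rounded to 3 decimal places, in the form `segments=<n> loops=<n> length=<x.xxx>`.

segments=14 loops=1 length=10.050

cell (0,1): code 0100 → (0.693,2.000)–(1.000,1.517)
cell (0,2): code 1100 → (0.542,3.000)–(0.693,2.000)
cell (0,3): code 1100 → (0.913,4.000)–(0.542,3.000)
cell (0,4): code 1000 → (1.000,4.099)–(0.913,4.000)
cell (1,0): code 0100 → (1.932,1.000)–(2.000,0.973)
cell (1,1): code 1110 → (1.000,1.517)–(1.932,1.000)
cell (1,4): code 1001 → (2.000,4.553)–(1.000,4.099)
cell (2,0): code 0010 → (2.000,0.973)–(2.064,1.000)
cell (2,1): code 0111 → (2.064,1.000)–(3.000,1.544)
cell (2,4): code 1001 → (3.000,4.128)–(2.000,4.553)
cell (3,1): code 0010 → (3.000,1.544)–(3.296,2.000)
cell (3,2): code 0011 → (3.296,2.000)–(3.470,3.000)
cell (3,3): code 0011 → (3.470,3.000)–(3.114,4.000)
cell (3,4): code 0001 → (3.114,4.000)–(3.000,4.128)
total: 14 segments, chained into 1 closed loop(s), length Σ = 10.050081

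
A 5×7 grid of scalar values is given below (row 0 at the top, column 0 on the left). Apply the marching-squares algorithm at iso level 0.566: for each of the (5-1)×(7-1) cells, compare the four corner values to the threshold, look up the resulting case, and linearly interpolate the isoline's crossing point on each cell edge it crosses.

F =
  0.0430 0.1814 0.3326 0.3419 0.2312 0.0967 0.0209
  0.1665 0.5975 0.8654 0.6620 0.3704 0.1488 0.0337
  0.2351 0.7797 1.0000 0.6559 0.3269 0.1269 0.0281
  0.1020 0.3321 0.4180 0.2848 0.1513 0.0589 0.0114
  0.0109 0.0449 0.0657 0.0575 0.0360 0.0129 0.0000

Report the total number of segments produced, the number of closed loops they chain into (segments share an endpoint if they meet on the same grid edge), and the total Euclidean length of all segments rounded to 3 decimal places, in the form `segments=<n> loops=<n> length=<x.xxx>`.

cell (0,0): code 0100 → (0.924,1.000)–(1.000,0.927)
cell (0,1): code 1100 → (0.438,2.000)–(0.924,1.000)
cell (0,2): code 1100 → (0.700,3.000)–(0.438,2.000)
cell (0,3): code 1000 → (1.000,3.329)–(0.700,3.000)
cell (1,0): code 0110 → (1.000,0.927)–(2.000,0.608)
cell (1,3): code 1001 → (2.000,3.273)–(1.000,3.329)
cell (2,0): code 0010 → (2.000,0.608)–(2.477,1.000)
cell (2,1): code 0011 → (2.477,1.000)–(2.746,2.000)
cell (2,2): code 0011 → (2.746,2.000)–(2.242,3.000)
cell (2,3): code 0001 → (2.242,3.000)–(2.000,3.273)
total: 10 segments, chained into 1 closed loop(s), length Σ = 7.885694

segments=10 loops=1 length=7.886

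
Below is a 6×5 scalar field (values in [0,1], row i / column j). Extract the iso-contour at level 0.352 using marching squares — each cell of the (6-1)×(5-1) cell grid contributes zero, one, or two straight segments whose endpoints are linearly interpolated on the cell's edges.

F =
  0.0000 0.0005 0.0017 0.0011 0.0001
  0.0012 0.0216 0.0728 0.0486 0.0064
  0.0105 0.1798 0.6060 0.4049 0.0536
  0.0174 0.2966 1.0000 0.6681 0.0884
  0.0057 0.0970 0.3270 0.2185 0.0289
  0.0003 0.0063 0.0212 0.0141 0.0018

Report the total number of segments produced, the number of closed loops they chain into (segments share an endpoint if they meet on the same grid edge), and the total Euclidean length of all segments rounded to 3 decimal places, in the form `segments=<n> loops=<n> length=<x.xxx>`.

segments=8 loops=1 length=7.409

cell (1,1): code 0100 → (1.524,2.000)–(2.000,1.404)
cell (1,2): code 1100 → (1.852,3.000)–(1.524,2.000)
cell (1,3): code 1000 → (2.000,3.151)–(1.852,3.000)
cell (2,1): code 0110 → (2.000,1.404)–(3.000,1.079)
cell (2,3): code 1001 → (3.000,3.545)–(2.000,3.151)
cell (3,1): code 0010 → (3.000,1.079)–(3.963,2.000)
cell (3,2): code 0011 → (3.963,2.000)–(3.703,3.000)
cell (3,3): code 0001 → (3.703,3.000)–(3.000,3.545)
total: 8 segments, chained into 1 closed loop(s), length Σ = 7.408971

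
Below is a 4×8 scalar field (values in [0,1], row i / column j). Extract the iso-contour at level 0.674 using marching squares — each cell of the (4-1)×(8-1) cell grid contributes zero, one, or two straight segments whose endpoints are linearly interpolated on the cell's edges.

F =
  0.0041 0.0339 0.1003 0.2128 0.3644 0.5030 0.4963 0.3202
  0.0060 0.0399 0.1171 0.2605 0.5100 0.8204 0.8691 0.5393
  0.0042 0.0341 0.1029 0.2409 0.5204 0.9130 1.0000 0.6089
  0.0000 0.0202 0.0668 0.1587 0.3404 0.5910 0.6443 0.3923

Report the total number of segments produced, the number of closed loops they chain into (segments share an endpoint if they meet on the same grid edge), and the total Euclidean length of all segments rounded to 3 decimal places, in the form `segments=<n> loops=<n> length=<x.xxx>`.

cell (0,4): code 0100 → (0.539,5.000)–(1.000,4.528)
cell (0,5): code 1100 → (0.477,6.000)–(0.539,5.000)
cell (0,6): code 1000 → (1.000,6.592)–(0.477,6.000)
cell (1,4): code 0110 → (1.000,4.528)–(2.000,4.391)
cell (1,6): code 1001 → (2.000,6.834)–(1.000,6.592)
cell (2,4): code 0010 → (2.000,4.391)–(2.742,5.000)
cell (2,5): code 0011 → (2.742,5.000)–(2.917,6.000)
cell (2,6): code 0001 → (2.917,6.000)–(2.000,6.834)
total: 8 segments, chained into 1 closed loop(s), length Σ = 7.703557

segments=8 loops=1 length=7.704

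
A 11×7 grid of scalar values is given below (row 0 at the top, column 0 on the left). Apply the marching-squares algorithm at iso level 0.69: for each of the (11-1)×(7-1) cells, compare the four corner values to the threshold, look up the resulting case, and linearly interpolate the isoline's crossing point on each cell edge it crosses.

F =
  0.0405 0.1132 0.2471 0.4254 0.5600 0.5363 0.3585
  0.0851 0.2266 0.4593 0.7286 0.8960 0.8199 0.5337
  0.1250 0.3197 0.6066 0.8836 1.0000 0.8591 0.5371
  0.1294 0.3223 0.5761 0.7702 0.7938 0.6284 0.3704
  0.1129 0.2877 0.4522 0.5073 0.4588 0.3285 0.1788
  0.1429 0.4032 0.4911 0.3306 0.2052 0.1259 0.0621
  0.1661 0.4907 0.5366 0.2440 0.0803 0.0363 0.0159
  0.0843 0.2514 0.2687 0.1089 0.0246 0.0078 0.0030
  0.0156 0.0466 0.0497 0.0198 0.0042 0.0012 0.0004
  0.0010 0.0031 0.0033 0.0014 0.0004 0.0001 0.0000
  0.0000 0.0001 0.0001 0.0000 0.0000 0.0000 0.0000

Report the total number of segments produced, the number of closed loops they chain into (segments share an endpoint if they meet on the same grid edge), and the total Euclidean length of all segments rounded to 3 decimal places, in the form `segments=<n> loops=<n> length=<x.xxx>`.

segments=12 loops=1 length=9.720

cell (0,2): code 0100 → (0.873,3.000)–(1.000,2.857)
cell (0,3): code 1100 → (0.387,4.000)–(0.873,3.000)
cell (0,4): code 1100 → (0.542,5.000)–(0.387,4.000)
cell (0,5): code 1000 → (1.000,5.454)–(0.542,5.000)
cell (1,2): code 0110 → (1.000,2.857)–(2.000,2.301)
cell (1,5): code 1001 → (2.000,5.525)–(1.000,5.454)
cell (2,2): code 0110 → (2.000,2.301)–(3.000,2.587)
cell (2,4): code 1011 → (3.000,4.628)–(2.733,5.000)
cell (2,5): code 0001 → (2.733,5.000)–(2.000,5.525)
cell (3,2): code 0010 → (3.000,2.587)–(3.305,3.000)
cell (3,3): code 0011 → (3.305,3.000)–(3.310,4.000)
cell (3,4): code 0001 → (3.310,4.000)–(3.000,4.628)
total: 12 segments, chained into 1 closed loop(s), length Σ = 9.720229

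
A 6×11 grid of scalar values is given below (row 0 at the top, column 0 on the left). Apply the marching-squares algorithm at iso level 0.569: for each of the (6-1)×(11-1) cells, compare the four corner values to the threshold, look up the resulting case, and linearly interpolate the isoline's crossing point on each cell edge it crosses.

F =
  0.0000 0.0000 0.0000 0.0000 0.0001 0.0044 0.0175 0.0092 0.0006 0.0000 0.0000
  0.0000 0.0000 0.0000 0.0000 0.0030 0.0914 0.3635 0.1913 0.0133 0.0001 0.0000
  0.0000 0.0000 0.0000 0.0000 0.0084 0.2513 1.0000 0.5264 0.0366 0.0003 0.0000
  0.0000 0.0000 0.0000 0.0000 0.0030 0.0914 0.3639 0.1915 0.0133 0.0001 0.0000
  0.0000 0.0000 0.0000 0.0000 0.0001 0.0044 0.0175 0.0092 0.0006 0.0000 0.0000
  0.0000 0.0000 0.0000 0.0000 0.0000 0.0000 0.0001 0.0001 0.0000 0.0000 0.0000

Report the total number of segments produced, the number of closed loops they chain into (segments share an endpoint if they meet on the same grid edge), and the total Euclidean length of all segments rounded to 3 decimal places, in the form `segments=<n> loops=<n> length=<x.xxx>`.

cell (1,5): code 0100 → (1.323,6.000)–(2.000,5.424)
cell (1,6): code 1000 → (2.000,6.910)–(1.323,6.000)
cell (2,5): code 0010 → (2.000,5.424)–(2.678,6.000)
cell (2,6): code 0001 → (2.678,6.000)–(2.000,6.910)
total: 4 segments, chained into 1 closed loop(s), length Σ = 4.046781

segments=4 loops=1 length=4.047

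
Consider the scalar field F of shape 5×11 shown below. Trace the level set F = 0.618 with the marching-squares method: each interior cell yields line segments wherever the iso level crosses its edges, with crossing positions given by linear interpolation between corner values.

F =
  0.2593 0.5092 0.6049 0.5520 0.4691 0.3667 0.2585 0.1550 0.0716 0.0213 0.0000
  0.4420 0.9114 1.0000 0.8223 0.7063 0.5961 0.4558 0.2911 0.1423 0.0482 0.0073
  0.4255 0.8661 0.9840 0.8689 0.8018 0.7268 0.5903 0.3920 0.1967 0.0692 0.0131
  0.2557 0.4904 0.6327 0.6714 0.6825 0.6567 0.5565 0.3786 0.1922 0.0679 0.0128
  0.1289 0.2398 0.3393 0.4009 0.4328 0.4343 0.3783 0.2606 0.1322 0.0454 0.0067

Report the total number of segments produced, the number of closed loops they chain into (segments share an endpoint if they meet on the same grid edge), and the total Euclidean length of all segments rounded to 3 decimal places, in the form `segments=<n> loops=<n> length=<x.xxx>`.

segments=16 loops=1 length=13.842

cell (0,0): code 0100 → (0.271,1.000)–(1.000,0.375)
cell (0,1): code 1100 → (0.033,2.000)–(0.271,1.000)
cell (0,2): code 1100 → (0.244,3.000)–(0.033,2.000)
cell (0,3): code 1100 → (0.628,4.000)–(0.244,3.000)
cell (0,4): code 1000 → (1.000,4.801)–(0.628,4.000)
cell (1,0): code 0110 → (1.000,0.375)–(2.000,0.437)
cell (1,4): code 1101 → (1.168,5.000)–(1.000,4.801)
cell (1,5): code 1000 → (2.000,5.797)–(1.168,5.000)
cell (2,0): code 0010 → (2.000,0.437)–(2.660,1.000)
cell (2,1): code 0111 → (2.660,1.000)–(3.000,1.897)
cell (2,5): code 1001 → (3.000,5.386)–(2.000,5.797)
cell (3,1): code 0010 → (3.000,1.897)–(3.050,2.000)
cell (3,2): code 0011 → (3.050,2.000)–(3.197,3.000)
cell (3,3): code 0011 → (3.197,3.000)–(3.258,4.000)
cell (3,4): code 0011 → (3.258,4.000)–(3.174,5.000)
cell (3,5): code 0001 → (3.174,5.000)–(3.000,5.386)
total: 16 segments, chained into 1 closed loop(s), length Σ = 13.841819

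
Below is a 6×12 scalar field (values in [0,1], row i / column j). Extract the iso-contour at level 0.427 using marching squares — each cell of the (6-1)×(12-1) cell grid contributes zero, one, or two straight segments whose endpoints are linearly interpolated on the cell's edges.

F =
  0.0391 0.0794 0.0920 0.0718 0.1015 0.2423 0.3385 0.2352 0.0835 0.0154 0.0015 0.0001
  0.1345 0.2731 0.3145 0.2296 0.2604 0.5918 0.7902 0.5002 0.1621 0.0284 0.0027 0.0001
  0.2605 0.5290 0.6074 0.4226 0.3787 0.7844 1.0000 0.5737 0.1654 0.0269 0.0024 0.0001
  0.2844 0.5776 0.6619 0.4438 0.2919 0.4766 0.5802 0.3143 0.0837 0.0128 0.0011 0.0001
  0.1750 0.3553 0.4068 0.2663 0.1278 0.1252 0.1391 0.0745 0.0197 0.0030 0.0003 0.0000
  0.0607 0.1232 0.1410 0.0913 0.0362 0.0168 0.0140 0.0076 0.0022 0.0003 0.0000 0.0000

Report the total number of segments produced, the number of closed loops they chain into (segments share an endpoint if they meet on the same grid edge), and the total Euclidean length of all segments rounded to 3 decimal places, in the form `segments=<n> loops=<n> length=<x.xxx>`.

segments=22 loops=2 length=17.817

cell (0,4): code 0100 → (0.528,5.000)–(1.000,4.503)
cell (0,5): code 1100 → (0.196,6.000)–(0.528,5.000)
cell (0,6): code 1100 → (0.724,7.000)–(0.196,6.000)
cell (0,7): code 1000 → (1.000,7.217)–(0.724,7.000)
cell (1,0): code 0100 → (1.601,1.000)–(2.000,0.620)
cell (1,1): code 1100 → (1.384,2.000)–(1.601,1.000)
cell (1,2): code 1000 → (2.000,2.976)–(1.384,2.000)
cell (1,4): code 0110 → (1.000,4.503)–(2.000,4.119)
cell (1,7): code 1001 → (2.000,7.359)–(1.000,7.217)
cell (2,0): code 0110 → (2.000,0.620)–(3.000,0.486)
cell (2,2): code 1101 → (2.208,3.000)–(2.000,2.976)
cell (2,3): code 1000 → (3.000,3.111)–(2.208,3.000)
cell (2,4): code 0110 → (2.000,4.119)–(3.000,4.731)
cell (2,6): code 1011 → (3.000,6.576)–(2.566,7.000)
cell (2,7): code 0001 → (2.566,7.000)–(2.000,7.359)
cell (3,0): code 0010 → (3.000,0.486)–(3.677,1.000)
cell (3,1): code 0011 → (3.677,1.000)–(3.921,2.000)
cell (3,2): code 0011 → (3.921,2.000)–(3.095,3.000)
cell (3,3): code 0001 → (3.095,3.000)–(3.000,3.111)
cell (3,4): code 0010 → (3.000,4.731)–(3.141,5.000)
cell (3,5): code 0011 → (3.141,5.000)–(3.347,6.000)
cell (3,6): code 0001 → (3.347,6.000)–(3.000,6.576)
total: 22 segments, chained into 2 closed loop(s), length Σ = 17.817053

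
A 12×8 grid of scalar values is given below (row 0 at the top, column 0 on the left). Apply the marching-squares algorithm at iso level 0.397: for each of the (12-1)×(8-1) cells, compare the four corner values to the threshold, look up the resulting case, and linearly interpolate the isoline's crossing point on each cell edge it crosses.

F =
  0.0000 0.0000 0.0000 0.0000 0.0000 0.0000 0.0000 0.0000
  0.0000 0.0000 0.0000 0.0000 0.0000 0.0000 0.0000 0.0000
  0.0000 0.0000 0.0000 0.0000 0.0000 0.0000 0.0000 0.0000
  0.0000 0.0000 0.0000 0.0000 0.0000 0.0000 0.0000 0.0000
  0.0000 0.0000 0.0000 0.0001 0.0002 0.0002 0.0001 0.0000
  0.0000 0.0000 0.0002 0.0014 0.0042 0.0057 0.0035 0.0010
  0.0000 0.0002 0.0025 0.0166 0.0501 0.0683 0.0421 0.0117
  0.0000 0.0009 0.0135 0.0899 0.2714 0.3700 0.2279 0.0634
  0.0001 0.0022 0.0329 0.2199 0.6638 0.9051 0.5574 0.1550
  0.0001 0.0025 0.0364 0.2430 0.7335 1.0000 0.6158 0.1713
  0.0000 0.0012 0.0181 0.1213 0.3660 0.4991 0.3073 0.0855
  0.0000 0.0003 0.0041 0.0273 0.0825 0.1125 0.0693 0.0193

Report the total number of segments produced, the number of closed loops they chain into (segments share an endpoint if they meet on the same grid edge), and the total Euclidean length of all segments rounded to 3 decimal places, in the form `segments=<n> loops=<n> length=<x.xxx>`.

segments=12 loops=1 length=9.894

cell (7,3): code 0100 → (7.320,4.000)–(8.000,3.399)
cell (7,4): code 1100 → (7.050,5.000)–(7.320,4.000)
cell (7,5): code 1100 → (7.513,6.000)–(7.050,5.000)
cell (7,6): code 1000 → (8.000,6.399)–(7.513,6.000)
cell (8,3): code 0110 → (8.000,3.399)–(9.000,3.314)
cell (8,6): code 1001 → (9.000,6.492)–(8.000,6.399)
cell (9,3): code 0010 → (9.000,3.314)–(9.916,4.000)
cell (9,4): code 0111 → (9.916,4.000)–(10.000,4.233)
cell (9,5): code 1011 → (10.000,5.532)–(9.709,6.000)
cell (9,6): code 0001 → (9.709,6.000)–(9.000,6.492)
cell (10,4): code 0010 → (10.000,4.233)–(10.264,5.000)
cell (10,5): code 0001 → (10.264,5.000)–(10.000,5.532)
total: 12 segments, chained into 1 closed loop(s), length Σ = 9.893609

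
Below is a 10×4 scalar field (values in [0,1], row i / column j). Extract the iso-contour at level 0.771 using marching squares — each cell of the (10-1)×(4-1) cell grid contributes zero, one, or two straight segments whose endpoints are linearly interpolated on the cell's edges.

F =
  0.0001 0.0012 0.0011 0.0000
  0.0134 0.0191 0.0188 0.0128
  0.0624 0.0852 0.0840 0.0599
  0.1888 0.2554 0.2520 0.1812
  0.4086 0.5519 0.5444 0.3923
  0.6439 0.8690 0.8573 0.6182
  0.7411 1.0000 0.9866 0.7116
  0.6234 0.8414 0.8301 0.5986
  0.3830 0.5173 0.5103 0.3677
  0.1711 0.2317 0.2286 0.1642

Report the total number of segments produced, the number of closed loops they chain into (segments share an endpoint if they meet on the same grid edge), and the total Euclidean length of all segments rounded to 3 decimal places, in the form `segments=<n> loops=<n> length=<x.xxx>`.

segments=10 loops=1 length=8.154

cell (4,0): code 0100 → (4.691,1.000)–(5.000,0.565)
cell (4,1): code 1100 → (4.724,2.000)–(4.691,1.000)
cell (4,2): code 1000 → (5.000,2.361)–(4.724,2.000)
cell (5,0): code 0110 → (5.000,0.565)–(6.000,0.115)
cell (5,2): code 1001 → (6.000,2.784)–(5.000,2.361)
cell (6,0): code 0110 → (6.000,0.115)–(7.000,0.677)
cell (6,2): code 1001 → (7.000,2.255)–(6.000,2.784)
cell (7,0): code 0010 → (7.000,0.677)–(7.217,1.000)
cell (7,1): code 0011 → (7.217,1.000)–(7.185,2.000)
cell (7,2): code 0001 → (7.185,2.000)–(7.000,2.255)
total: 10 segments, chained into 1 closed loop(s), length Σ = 8.153690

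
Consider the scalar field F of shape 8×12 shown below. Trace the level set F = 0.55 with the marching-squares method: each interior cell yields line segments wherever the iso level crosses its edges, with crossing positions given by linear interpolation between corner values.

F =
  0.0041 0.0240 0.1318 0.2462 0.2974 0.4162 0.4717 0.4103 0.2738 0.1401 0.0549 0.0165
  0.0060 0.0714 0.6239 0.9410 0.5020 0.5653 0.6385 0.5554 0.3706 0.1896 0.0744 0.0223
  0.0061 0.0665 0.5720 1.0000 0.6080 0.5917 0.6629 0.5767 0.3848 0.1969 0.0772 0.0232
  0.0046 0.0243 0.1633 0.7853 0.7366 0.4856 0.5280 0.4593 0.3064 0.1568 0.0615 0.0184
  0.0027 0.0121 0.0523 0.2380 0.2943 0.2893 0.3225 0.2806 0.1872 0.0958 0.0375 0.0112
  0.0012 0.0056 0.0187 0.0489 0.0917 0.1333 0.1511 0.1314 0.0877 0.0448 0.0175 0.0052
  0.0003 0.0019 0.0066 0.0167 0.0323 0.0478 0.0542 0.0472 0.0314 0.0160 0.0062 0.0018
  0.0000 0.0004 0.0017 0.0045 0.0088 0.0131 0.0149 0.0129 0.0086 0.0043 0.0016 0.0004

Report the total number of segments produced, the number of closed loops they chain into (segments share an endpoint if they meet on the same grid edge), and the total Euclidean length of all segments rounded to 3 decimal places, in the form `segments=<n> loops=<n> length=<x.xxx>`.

cell (0,1): code 0100 → (0.850,2.000)–(1.000,1.866)
cell (0,2): code 1100 → (0.437,3.000)–(0.850,2.000)
cell (0,3): code 1000 → (1.000,3.891)–(0.437,3.000)
cell (0,4): code 0100 → (0.897,5.000)–(1.000,4.758)
cell (0,5): code 1100 → (0.469,6.000)–(0.897,5.000)
cell (0,6): code 1100 → (0.963,7.000)–(0.469,6.000)
cell (0,7): code 1000 → (1.000,7.029)–(0.963,7.000)
cell (1,1): code 0110 → (1.000,1.866)–(2.000,1.956)
cell (1,3): code 1101 → (1.453,4.000)–(1.000,3.891)
cell (1,4): code 1110 → (1.000,4.758)–(1.453,4.000)
cell (1,7): code 1001 → (2.000,7.139)–(1.000,7.029)
cell (2,1): code 0010 → (2.000,1.956)–(2.054,2.000)
cell (2,2): code 0111 → (2.054,2.000)–(3.000,2.622)
cell (2,4): code 1011 → (3.000,4.743)–(2.393,5.000)
cell (2,5): code 0011 → (2.393,5.000)–(2.837,6.000)
cell (2,6): code 0011 → (2.837,6.000)–(2.227,7.000)
cell (2,7): code 0001 → (2.227,7.000)–(2.000,7.139)
cell (3,2): code 0010 → (3.000,2.622)–(3.430,3.000)
cell (3,3): code 0011 → (3.430,3.000)–(3.422,4.000)
cell (3,4): code 0001 → (3.422,4.000)–(3.000,4.743)
total: 20 segments, chained into 1 closed loop(s), length Σ = 15.027912

segments=20 loops=1 length=15.028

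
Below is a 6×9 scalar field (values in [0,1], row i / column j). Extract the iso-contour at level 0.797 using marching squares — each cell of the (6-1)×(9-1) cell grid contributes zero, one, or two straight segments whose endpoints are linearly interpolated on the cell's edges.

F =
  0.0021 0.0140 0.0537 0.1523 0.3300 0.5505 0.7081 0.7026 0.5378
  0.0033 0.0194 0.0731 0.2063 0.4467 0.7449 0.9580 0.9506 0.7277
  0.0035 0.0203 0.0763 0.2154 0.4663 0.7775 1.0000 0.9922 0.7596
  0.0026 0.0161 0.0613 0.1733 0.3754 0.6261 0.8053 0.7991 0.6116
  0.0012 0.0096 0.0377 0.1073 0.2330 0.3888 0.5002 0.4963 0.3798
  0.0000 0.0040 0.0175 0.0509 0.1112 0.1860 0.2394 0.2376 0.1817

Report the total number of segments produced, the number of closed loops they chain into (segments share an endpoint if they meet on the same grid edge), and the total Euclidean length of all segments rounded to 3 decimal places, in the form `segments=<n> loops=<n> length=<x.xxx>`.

segments=10 loops=1 length=8.631

cell (0,5): code 0100 → (0.356,6.000)–(1.000,5.244)
cell (0,6): code 1100 → (0.381,7.000)–(0.356,6.000)
cell (0,7): code 1000 → (1.000,7.689)–(0.381,7.000)
cell (1,5): code 0110 → (1.000,5.244)–(2.000,5.088)
cell (1,7): code 1001 → (2.000,7.839)–(1.000,7.689)
cell (2,5): code 0110 → (2.000,5.088)–(3.000,5.954)
cell (2,7): code 1001 → (3.000,7.011)–(2.000,7.839)
cell (3,5): code 0010 → (3.000,5.954)–(3.027,6.000)
cell (3,6): code 0011 → (3.027,6.000)–(3.007,7.000)
cell (3,7): code 0001 → (3.007,7.000)–(3.000,7.011)
total: 10 segments, chained into 1 closed loop(s), length Σ = 8.631465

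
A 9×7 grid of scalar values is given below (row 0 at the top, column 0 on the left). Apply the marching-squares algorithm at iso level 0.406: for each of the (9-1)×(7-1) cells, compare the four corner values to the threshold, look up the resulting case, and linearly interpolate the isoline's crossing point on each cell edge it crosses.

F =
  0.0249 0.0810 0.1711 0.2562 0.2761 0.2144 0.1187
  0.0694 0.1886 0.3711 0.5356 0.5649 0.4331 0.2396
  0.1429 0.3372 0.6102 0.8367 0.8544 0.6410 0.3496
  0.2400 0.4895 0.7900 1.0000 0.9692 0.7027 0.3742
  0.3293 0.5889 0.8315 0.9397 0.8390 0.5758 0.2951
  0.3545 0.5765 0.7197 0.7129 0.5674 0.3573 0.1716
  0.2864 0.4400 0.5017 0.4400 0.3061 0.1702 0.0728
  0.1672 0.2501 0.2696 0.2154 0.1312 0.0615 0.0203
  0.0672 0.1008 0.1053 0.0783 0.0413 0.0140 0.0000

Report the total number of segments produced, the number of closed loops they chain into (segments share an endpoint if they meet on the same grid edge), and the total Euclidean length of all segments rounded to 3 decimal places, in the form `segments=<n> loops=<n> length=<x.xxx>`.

segments=22 loops=1 length=17.973

cell (0,2): code 0100 → (0.536,3.000)–(1.000,2.212)
cell (0,3): code 1100 → (0.450,4.000)–(0.536,3.000)
cell (0,4): code 1100 → (0.876,5.000)–(0.450,4.000)
cell (0,5): code 1000 → (1.000,5.140)–(0.876,5.000)
cell (1,1): code 0100 → (1.146,2.000)–(2.000,1.252)
cell (1,2): code 1110 → (1.000,2.212)–(1.146,2.000)
cell (1,5): code 1001 → (2.000,5.806)–(1.000,5.140)
cell (2,0): code 0100 → (2.452,1.000)–(3.000,0.665)
cell (2,1): code 1110 → (2.000,1.252)–(2.452,1.000)
cell (2,5): code 1001 → (3.000,5.903)–(2.000,5.806)
cell (3,0): code 0110 → (3.000,0.665)–(4.000,0.295)
cell (3,5): code 1001 → (4.000,5.605)–(3.000,5.903)
cell (4,0): code 0110 → (4.000,0.295)–(5.000,0.232)
cell (4,4): code 1011 → (5.000,4.768)–(4.777,5.000)
cell (4,5): code 0001 → (4.777,5.000)–(4.000,5.605)
cell (5,0): code 0110 → (5.000,0.232)–(6.000,0.779)
cell (5,3): code 1011 → (6.000,3.254)–(5.618,4.000)
cell (5,4): code 0001 → (5.618,4.000)–(5.000,4.768)
cell (6,0): code 0010 → (6.000,0.779)–(6.179,1.000)
cell (6,1): code 0011 → (6.179,1.000)–(6.412,2.000)
cell (6,2): code 0011 → (6.412,2.000)–(6.151,3.000)
cell (6,3): code 0001 → (6.151,3.000)–(6.000,3.254)
total: 22 segments, chained into 1 closed loop(s), length Σ = 17.973349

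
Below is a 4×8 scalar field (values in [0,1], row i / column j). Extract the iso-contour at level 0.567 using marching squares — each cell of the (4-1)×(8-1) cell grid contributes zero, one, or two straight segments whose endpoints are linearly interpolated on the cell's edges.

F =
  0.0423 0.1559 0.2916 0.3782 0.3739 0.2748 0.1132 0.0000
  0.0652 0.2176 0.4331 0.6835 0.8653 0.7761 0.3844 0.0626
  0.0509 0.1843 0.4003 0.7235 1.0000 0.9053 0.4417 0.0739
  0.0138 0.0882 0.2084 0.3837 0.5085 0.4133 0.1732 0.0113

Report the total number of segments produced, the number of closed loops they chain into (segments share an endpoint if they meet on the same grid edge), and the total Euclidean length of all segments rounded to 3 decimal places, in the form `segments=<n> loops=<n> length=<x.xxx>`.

segments=10 loops=1 length=9.116

cell (0,2): code 0100 → (0.618,3.000)–(1.000,2.535)
cell (0,3): code 1100 → (0.393,4.000)–(0.618,3.000)
cell (0,4): code 1100 → (0.583,5.000)–(0.393,4.000)
cell (0,5): code 1000 → (1.000,5.534)–(0.583,5.000)
cell (1,2): code 0110 → (1.000,2.535)–(2.000,2.516)
cell (1,5): code 1001 → (2.000,5.730)–(1.000,5.534)
cell (2,2): code 0010 → (2.000,2.516)–(2.461,3.000)
cell (2,3): code 0011 → (2.461,3.000)–(2.881,4.000)
cell (2,4): code 0011 → (2.881,4.000)–(2.688,5.000)
cell (2,5): code 0001 → (2.688,5.000)–(2.000,5.730)
total: 10 segments, chained into 1 closed loop(s), length Σ = 9.115573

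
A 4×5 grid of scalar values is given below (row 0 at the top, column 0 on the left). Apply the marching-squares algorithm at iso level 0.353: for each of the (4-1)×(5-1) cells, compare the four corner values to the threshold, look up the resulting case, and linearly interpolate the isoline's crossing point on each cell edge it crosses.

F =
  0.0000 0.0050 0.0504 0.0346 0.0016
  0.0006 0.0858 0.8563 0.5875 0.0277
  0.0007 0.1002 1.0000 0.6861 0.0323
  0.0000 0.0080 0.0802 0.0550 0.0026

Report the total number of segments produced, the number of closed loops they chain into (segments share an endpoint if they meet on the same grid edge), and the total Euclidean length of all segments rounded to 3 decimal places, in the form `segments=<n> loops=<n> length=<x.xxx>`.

segments=8 loops=1 length=7.281

cell (0,1): code 0100 → (0.375,2.000)–(1.000,1.347)
cell (0,2): code 1100 → (0.576,3.000)–(0.375,2.000)
cell (0,3): code 1000 → (1.000,3.419)–(0.576,3.000)
cell (1,1): code 0110 → (1.000,1.347)–(2.000,1.281)
cell (1,3): code 1001 → (2.000,3.509)–(1.000,3.419)
cell (2,1): code 0010 → (2.000,1.281)–(2.703,2.000)
cell (2,2): code 0011 → (2.703,2.000)–(2.528,3.000)
cell (2,3): code 0001 → (2.528,3.000)–(2.000,3.509)
total: 8 segments, chained into 1 closed loop(s), length Σ = 7.280767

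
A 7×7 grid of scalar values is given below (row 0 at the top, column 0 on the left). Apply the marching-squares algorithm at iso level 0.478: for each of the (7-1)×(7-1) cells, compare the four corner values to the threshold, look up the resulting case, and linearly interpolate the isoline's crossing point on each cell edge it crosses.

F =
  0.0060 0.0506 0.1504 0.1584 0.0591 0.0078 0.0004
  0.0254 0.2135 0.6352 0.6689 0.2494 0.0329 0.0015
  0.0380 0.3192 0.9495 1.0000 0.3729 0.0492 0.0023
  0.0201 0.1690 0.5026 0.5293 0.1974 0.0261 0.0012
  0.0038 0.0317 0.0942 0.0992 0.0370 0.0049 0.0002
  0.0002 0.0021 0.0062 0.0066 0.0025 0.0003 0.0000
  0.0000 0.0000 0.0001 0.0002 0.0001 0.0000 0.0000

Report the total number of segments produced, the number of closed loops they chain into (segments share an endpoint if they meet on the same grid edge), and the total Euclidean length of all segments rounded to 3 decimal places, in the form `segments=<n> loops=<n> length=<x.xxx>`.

segments=10 loops=1 length=7.928

cell (0,1): code 0100 → (0.676,2.000)–(1.000,1.627)
cell (0,2): code 1100 → (0.626,3.000)–(0.676,2.000)
cell (0,3): code 1000 → (1.000,3.455)–(0.626,3.000)
cell (1,1): code 0110 → (1.000,1.627)–(2.000,1.252)
cell (1,3): code 1001 → (2.000,3.832)–(1.000,3.455)
cell (2,1): code 0110 → (2.000,1.252)–(3.000,1.926)
cell (2,3): code 1001 → (3.000,3.155)–(2.000,3.832)
cell (3,1): code 0010 → (3.000,1.926)–(3.060,2.000)
cell (3,2): code 0011 → (3.060,2.000)–(3.119,3.000)
cell (3,3): code 0001 → (3.119,3.000)–(3.000,3.155)
total: 10 segments, chained into 1 closed loop(s), length Σ = 7.927611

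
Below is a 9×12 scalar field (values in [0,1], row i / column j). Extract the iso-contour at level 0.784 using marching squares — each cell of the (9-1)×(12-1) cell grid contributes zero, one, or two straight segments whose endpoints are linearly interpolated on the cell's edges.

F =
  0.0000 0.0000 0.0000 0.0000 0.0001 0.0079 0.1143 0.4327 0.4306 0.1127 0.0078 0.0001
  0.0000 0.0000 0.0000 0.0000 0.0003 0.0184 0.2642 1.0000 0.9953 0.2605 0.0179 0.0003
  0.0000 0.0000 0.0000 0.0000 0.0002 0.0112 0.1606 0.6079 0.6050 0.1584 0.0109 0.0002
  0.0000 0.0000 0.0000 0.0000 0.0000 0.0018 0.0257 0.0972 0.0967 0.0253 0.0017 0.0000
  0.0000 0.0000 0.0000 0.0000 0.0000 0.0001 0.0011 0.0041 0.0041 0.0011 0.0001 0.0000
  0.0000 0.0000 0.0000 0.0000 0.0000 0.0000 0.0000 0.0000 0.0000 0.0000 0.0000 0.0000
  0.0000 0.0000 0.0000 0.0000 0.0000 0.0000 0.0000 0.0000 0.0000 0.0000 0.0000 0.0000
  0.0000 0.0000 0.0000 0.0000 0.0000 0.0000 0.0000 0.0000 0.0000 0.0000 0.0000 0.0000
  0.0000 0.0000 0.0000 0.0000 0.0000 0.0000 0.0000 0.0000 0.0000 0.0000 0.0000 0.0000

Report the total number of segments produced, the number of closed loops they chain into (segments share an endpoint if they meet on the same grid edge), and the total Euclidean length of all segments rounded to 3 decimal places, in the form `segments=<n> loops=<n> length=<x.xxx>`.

cell (0,6): code 0100 → (0.619,7.000)–(1.000,6.706)
cell (0,7): code 1100 → (0.626,8.000)–(0.619,7.000)
cell (0,8): code 1000 → (1.000,8.288)–(0.626,8.000)
cell (1,6): code 0010 → (1.000,6.706)–(1.551,7.000)
cell (1,7): code 0011 → (1.551,7.000)–(1.541,8.000)
cell (1,8): code 0001 → (1.541,8.000)–(1.000,8.288)
total: 6 segments, chained into 1 closed loop(s), length Σ = 4.189985

segments=6 loops=1 length=4.190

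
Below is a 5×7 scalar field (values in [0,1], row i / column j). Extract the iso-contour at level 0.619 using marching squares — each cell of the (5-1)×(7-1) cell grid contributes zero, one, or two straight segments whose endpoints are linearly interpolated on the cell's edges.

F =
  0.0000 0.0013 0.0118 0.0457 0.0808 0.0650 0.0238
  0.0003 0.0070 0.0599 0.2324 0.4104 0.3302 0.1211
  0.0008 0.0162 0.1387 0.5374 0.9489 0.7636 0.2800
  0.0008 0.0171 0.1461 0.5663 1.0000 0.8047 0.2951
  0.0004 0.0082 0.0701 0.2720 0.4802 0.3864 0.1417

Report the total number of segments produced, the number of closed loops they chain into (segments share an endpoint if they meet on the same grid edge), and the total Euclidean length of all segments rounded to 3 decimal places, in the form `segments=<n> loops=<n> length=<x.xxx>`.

cell (1,3): code 0100 → (1.387,4.000)–(2.000,3.198)
cell (1,4): code 1100 → (1.666,5.000)–(1.387,4.000)
cell (1,5): code 1000 → (2.000,5.299)–(1.666,5.000)
cell (2,3): code 0110 → (2.000,3.198)–(3.000,3.122)
cell (2,5): code 1001 → (3.000,5.364)–(2.000,5.299)
cell (3,3): code 0010 → (3.000,3.122)–(3.733,4.000)
cell (3,4): code 0011 → (3.733,4.000)–(3.444,5.000)
cell (3,5): code 0001 → (3.444,5.000)–(3.000,5.364)
total: 8 segments, chained into 1 closed loop(s), length Σ = 7.259655

segments=8 loops=1 length=7.260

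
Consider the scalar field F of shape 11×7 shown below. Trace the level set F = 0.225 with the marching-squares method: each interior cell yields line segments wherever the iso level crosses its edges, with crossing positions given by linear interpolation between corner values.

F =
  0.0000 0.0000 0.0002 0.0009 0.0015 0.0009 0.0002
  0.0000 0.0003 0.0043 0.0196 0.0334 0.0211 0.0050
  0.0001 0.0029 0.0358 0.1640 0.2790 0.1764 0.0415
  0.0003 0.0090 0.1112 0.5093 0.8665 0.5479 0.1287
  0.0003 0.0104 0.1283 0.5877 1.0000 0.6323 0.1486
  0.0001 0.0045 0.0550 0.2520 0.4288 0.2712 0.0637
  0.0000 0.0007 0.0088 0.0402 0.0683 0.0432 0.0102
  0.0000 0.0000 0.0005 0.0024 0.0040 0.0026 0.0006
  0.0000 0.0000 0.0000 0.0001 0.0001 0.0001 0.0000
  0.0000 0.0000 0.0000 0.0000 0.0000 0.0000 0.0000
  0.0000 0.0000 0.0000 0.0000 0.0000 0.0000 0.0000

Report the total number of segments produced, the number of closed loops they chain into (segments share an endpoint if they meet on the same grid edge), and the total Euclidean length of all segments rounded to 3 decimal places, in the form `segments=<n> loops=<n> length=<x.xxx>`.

cell (1,3): code 0100 → (1.780,4.000)–(2.000,3.530)
cell (1,4): code 1000 → (2.000,4.526)–(1.780,4.000)
cell (2,2): code 0100 → (2.177,3.000)–(3.000,2.286)
cell (2,3): code 1110 → (2.000,3.530)–(2.177,3.000)
cell (2,4): code 1101 → (2.131,5.000)–(2.000,4.526)
cell (2,5): code 1000 → (3.000,5.770)–(2.131,5.000)
cell (3,2): code 0110 → (3.000,2.286)–(4.000,2.210)
cell (3,5): code 1001 → (4.000,5.842)–(3.000,5.770)
cell (4,2): code 0110 → (4.000,2.210)–(5.000,2.863)
cell (4,5): code 1001 → (5.000,5.223)–(4.000,5.842)
cell (5,2): code 0010 → (5.000,2.863)–(5.127,3.000)
cell (5,3): code 0011 → (5.127,3.000)–(5.565,4.000)
cell (5,4): code 0011 → (5.565,4.000)–(5.203,5.000)
cell (5,5): code 0001 → (5.203,5.000)–(5.000,5.223)
total: 14 segments, chained into 1 closed loop(s), length Σ = 11.410014

segments=14 loops=1 length=11.410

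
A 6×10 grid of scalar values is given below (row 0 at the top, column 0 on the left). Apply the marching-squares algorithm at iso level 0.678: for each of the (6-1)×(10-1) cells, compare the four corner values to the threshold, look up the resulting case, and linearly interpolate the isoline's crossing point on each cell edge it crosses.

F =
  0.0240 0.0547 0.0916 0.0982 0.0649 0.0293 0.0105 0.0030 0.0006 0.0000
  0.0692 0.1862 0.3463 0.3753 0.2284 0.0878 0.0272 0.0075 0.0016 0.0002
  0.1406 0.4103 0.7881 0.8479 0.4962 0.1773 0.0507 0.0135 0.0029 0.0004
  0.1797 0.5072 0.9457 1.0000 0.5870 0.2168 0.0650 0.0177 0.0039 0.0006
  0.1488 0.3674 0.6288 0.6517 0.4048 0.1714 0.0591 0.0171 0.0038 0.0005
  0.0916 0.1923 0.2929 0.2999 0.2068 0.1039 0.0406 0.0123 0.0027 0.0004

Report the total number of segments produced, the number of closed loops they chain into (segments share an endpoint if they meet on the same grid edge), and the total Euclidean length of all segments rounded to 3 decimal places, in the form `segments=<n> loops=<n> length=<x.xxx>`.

segments=8 loops=1 length=7.339

cell (1,1): code 0100 → (1.751,2.000)–(2.000,1.709)
cell (1,2): code 1100 → (1.640,3.000)–(1.751,2.000)
cell (1,3): code 1000 → (2.000,3.483)–(1.640,3.000)
cell (2,1): code 0110 → (2.000,1.709)–(3.000,1.390)
cell (2,3): code 1001 → (3.000,3.780)–(2.000,3.483)
cell (3,1): code 0010 → (3.000,1.390)–(3.845,2.000)
cell (3,2): code 0011 → (3.845,2.000)–(3.924,3.000)
cell (3,3): code 0001 → (3.924,3.000)–(3.000,3.780)
total: 8 segments, chained into 1 closed loop(s), length Σ = 7.339193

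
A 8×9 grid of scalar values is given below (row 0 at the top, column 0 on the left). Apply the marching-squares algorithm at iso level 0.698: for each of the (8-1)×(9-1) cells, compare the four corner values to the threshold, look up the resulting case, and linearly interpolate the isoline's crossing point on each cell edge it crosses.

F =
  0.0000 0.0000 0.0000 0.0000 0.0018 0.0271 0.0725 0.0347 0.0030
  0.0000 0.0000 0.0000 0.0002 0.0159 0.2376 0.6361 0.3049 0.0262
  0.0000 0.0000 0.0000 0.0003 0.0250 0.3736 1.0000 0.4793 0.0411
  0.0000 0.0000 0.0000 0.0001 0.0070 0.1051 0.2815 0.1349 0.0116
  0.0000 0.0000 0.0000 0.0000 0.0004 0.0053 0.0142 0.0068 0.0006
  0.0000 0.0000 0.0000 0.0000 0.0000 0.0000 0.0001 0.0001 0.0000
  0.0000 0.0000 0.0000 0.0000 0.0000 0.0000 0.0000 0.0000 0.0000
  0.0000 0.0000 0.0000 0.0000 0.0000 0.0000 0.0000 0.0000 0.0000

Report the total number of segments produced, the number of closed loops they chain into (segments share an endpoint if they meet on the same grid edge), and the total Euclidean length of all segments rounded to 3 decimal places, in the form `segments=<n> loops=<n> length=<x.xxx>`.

cell (1,5): code 0100 → (1.170,6.000)–(2.000,5.518)
cell (1,6): code 1000 → (2.000,6.580)–(1.170,6.000)
cell (2,5): code 0010 → (2.000,5.518)–(2.420,6.000)
cell (2,6): code 0001 → (2.420,6.000)–(2.000,6.580)
total: 4 segments, chained into 1 closed loop(s), length Σ = 3.328153

segments=4 loops=1 length=3.328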